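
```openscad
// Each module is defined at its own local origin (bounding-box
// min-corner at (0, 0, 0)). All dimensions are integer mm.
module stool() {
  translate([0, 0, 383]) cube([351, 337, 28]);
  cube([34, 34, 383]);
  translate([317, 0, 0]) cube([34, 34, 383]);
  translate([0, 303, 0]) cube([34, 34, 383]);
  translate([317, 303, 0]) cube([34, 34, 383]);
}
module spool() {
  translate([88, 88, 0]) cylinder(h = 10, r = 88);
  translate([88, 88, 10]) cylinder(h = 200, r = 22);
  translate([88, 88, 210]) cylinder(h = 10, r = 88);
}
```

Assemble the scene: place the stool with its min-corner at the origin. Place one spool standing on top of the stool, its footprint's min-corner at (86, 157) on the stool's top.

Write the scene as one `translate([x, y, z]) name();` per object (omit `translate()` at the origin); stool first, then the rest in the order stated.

stool();
translate([86, 157, 411]) spool();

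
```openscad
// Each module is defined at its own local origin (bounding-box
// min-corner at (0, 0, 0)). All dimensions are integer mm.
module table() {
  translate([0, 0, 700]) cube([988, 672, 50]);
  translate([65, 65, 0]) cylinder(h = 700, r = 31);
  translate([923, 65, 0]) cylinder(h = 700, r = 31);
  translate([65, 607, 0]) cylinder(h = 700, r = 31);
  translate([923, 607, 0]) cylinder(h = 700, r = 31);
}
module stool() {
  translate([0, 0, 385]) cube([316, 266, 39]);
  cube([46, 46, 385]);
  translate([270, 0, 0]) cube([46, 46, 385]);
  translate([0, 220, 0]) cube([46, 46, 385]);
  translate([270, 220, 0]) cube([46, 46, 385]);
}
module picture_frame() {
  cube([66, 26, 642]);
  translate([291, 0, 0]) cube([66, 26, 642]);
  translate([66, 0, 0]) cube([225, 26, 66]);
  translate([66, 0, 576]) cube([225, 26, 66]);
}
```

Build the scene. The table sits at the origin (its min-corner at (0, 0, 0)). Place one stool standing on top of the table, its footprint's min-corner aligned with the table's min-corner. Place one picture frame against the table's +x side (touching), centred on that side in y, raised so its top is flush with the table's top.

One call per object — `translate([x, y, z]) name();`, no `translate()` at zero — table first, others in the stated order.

table();
translate([0, 0, 750]) stool();
translate([988, 323, 108]) picture_frame();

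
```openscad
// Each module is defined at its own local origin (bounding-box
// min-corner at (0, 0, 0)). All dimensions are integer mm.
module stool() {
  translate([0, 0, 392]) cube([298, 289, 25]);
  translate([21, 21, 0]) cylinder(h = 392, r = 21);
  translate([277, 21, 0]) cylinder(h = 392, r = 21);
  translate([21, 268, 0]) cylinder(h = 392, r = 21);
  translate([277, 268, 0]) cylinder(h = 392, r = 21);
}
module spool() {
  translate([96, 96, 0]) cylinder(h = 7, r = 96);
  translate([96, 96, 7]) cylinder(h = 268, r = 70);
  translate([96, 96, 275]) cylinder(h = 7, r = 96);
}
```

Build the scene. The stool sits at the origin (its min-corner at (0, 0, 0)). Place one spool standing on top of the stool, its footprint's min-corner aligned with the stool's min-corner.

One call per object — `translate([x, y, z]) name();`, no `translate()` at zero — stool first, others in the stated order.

stool();
translate([0, 0, 417]) spool();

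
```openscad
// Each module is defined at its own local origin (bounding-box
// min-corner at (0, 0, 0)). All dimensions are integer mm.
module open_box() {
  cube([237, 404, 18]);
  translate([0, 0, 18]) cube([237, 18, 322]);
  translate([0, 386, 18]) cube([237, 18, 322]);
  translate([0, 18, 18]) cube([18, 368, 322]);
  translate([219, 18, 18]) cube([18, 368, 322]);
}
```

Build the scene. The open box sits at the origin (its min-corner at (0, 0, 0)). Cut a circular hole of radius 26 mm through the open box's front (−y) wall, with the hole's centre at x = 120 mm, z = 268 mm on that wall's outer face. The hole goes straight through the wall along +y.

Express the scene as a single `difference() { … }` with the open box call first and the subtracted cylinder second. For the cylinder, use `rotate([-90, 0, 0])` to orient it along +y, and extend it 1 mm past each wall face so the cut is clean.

difference() {
  open_box();
  translate([120, -1, 268]) rotate([-90, 0, 0]) cylinder(h = 20, r = 26);
}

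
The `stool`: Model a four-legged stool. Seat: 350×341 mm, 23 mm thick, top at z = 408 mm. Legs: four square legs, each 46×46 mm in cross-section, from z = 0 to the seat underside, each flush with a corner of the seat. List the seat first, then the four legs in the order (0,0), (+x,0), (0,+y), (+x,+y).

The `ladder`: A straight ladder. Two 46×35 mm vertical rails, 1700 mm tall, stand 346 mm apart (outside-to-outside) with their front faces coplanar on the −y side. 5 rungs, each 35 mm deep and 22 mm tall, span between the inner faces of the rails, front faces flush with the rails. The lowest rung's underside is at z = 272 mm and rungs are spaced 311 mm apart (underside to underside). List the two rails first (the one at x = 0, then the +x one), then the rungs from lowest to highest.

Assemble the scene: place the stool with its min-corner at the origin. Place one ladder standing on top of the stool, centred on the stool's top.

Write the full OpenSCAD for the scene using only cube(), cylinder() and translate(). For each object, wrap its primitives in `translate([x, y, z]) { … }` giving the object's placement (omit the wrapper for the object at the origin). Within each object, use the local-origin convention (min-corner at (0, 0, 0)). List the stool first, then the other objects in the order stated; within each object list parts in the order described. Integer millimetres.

translate([0, 0, 385]) cube([350, 341, 23]);
cube([46, 46, 385]);
translate([304, 0, 0]) cube([46, 46, 385]);
translate([0, 295, 0]) cube([46, 46, 385]);
translate([304, 295, 0]) cube([46, 46, 385]);
translate([2, 153, 408]) {
  cube([46, 35, 1700]);
  translate([300, 0, 0]) cube([46, 35, 1700]);
  translate([46, 0, 272]) cube([254, 35, 22]);
  translate([46, 0, 583]) cube([254, 35, 22]);
  translate([46, 0, 894]) cube([254, 35, 22]);
  translate([46, 0, 1205]) cube([254, 35, 22]);
  translate([46, 0, 1516]) cube([254, 35, 22]);
}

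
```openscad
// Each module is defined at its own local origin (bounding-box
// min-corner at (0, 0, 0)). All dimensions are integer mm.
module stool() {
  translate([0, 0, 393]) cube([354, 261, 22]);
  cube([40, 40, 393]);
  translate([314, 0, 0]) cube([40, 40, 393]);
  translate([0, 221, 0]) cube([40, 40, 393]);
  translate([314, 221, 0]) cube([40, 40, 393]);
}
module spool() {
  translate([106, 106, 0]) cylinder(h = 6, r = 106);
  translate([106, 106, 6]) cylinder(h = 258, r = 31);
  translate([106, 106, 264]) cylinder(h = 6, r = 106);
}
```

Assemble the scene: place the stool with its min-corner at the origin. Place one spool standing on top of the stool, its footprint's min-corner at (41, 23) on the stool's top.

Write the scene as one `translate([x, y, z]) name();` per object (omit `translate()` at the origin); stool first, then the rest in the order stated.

stool();
translate([41, 23, 415]) spool();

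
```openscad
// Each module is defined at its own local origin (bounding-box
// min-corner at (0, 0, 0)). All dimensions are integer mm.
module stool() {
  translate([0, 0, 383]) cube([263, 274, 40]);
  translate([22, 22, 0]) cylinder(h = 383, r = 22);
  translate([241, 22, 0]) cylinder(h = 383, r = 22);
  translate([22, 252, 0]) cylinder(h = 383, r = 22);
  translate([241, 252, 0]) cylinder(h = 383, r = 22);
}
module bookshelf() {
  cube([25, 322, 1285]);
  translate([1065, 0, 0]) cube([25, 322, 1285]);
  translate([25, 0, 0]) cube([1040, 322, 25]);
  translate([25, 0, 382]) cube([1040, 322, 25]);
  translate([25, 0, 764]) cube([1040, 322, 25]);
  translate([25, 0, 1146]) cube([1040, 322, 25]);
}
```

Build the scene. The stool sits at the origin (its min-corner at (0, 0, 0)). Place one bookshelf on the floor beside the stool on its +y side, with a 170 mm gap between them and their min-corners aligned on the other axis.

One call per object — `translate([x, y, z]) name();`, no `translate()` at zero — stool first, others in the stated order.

stool();
translate([0, 444, 0]) bookshelf();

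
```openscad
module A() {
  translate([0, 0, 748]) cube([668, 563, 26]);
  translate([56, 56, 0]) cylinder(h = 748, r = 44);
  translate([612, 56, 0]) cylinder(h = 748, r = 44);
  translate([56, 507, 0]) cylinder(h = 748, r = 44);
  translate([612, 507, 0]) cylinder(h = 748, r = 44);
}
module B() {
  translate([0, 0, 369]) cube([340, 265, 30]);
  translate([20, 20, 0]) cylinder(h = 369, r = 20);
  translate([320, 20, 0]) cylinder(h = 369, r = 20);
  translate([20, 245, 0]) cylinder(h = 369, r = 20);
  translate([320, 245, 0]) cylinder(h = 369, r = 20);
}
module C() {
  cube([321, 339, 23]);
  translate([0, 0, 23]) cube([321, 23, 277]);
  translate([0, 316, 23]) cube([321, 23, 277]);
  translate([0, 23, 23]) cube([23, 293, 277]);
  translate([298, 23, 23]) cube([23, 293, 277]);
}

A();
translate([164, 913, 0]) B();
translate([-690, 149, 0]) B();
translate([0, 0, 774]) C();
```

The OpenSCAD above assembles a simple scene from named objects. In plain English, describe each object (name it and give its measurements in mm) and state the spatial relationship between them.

A is a rectangular dining table. The top is 668×563×26 mm with its upper surface at z = 774 mm. It stands on four round legs of 88 mm diameter, each leg's bounding box inset 12 mm from the nearest pair of top edges, running from the floor to the underside of the top.

B is a simple wooden stool: a rectangular seat 340 mm (x) by 265 mm (y), 30 mm thick, top face at z = 399 mm, on four round legs, each 40 mm in diameter. The legs rest on z = 0, each leg's axis is inset half a diameter from the nearest pair of seat edges (so the leg's bounding box is flush with the corner).

C is an open-topped rectangular box: outside dimensions 321×339×300 mm, with a uniform wall and base thickness of 23 mm. The base is a full 321×339 slab on the floor; four walls sit on top of the base. The front and back walls (the −y and +y sides) span the full width; the two side walls fit between them.

Two stools sit around the table at the +y, −x sides. The open box is on top of the table.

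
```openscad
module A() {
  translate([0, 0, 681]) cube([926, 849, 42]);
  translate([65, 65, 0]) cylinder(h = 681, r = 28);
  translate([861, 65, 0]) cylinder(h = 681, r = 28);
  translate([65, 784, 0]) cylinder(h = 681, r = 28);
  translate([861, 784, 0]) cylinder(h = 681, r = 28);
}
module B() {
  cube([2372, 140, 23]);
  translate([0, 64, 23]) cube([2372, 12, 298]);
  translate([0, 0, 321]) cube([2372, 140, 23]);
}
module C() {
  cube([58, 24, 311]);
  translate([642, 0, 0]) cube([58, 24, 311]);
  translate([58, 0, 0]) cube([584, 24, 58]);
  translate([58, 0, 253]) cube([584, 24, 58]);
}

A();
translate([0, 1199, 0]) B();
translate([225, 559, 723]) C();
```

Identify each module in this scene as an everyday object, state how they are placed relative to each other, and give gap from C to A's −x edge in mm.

The picture frame's min-x is at 225; the table's min-x is 0; gap = 225 mm.

A is a table. B is an I-beam. C is a picture frame. The I-beam is on the floor beside the table on its +y side. The picture frame is on top of the table. The gap from the picture frame to the table's −x edge is 225 mm.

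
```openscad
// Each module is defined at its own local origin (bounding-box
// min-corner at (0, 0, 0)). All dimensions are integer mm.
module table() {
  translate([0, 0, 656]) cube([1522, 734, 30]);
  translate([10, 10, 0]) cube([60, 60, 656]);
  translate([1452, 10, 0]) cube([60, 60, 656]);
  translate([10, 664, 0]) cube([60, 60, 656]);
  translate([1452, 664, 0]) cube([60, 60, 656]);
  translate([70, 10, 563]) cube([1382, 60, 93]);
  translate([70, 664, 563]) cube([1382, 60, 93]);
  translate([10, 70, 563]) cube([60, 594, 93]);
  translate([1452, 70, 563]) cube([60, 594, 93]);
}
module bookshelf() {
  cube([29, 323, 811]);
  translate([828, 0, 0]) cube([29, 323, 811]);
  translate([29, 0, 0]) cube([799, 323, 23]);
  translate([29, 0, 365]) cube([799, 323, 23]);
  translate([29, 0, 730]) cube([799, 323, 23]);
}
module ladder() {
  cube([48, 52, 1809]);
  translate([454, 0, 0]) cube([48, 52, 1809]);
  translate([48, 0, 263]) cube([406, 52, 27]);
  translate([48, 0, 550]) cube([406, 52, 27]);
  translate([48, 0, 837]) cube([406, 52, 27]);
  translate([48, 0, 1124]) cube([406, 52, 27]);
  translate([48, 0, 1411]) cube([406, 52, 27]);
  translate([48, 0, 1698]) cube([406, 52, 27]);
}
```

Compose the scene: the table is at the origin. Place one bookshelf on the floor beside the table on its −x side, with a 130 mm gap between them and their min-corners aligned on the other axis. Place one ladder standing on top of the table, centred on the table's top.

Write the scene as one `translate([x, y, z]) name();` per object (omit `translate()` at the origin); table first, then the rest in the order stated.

table();
translate([-987, 0, 0]) bookshelf();
translate([510, 341, 686]) ladder();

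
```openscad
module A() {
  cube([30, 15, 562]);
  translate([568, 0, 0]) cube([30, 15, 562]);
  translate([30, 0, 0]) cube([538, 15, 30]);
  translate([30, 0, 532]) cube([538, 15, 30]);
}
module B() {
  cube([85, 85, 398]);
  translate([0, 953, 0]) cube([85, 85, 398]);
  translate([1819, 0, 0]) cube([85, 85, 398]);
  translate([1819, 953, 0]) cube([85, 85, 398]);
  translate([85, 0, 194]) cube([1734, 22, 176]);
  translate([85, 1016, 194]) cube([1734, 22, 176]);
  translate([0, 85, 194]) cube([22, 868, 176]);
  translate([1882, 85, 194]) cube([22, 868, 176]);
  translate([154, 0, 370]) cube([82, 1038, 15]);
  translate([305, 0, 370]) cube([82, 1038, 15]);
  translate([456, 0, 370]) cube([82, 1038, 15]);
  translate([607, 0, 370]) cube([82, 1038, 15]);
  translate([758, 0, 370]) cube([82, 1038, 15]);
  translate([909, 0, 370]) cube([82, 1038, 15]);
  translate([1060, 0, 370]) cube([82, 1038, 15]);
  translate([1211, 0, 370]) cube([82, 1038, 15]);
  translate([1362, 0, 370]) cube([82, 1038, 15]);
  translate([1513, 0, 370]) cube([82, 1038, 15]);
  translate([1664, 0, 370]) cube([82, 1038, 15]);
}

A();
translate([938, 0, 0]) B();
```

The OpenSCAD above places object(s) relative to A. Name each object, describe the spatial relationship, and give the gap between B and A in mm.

The bed frame's nearest face is 340 mm from the picture frame's +x face.

A is a picture frame. B is a bed frame. The bed frame is on the floor beside the picture frame on its +x side. The gap between the bed frame and the picture frame is 340 mm.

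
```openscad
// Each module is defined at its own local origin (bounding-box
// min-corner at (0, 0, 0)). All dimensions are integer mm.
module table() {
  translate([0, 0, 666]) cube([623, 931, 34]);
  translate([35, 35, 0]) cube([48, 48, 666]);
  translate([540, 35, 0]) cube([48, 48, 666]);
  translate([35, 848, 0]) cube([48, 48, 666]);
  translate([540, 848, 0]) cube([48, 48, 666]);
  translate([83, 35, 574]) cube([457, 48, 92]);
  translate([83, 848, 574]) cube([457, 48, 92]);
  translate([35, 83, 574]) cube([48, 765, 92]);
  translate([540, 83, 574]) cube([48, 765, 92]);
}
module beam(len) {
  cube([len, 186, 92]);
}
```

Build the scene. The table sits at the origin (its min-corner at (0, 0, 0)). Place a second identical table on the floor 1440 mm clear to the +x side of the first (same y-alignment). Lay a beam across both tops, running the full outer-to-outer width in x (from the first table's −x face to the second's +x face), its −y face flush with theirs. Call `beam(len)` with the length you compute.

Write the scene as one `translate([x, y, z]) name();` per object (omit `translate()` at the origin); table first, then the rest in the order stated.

table();
translate([2063, 0, 0]) table();
translate([0, 0, 700]) beam(2686);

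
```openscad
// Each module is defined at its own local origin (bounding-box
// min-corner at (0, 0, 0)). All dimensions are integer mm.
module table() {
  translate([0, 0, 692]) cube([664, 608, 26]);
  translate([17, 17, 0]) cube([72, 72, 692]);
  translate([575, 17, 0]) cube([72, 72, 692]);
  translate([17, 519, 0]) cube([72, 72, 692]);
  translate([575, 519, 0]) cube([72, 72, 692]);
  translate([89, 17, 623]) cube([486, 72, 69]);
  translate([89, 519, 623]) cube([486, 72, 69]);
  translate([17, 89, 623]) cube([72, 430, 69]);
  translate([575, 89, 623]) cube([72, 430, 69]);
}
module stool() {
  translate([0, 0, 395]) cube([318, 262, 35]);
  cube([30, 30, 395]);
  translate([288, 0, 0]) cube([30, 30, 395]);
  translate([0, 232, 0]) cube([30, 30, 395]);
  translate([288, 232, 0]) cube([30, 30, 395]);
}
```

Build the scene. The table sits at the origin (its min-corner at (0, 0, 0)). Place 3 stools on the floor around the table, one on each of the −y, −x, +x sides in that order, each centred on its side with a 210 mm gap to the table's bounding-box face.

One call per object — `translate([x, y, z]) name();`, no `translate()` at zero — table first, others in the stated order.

table();
translate([173, -472, 0]) stool();
translate([-528, 173, 0]) stool();
translate([874, 173, 0]) stool();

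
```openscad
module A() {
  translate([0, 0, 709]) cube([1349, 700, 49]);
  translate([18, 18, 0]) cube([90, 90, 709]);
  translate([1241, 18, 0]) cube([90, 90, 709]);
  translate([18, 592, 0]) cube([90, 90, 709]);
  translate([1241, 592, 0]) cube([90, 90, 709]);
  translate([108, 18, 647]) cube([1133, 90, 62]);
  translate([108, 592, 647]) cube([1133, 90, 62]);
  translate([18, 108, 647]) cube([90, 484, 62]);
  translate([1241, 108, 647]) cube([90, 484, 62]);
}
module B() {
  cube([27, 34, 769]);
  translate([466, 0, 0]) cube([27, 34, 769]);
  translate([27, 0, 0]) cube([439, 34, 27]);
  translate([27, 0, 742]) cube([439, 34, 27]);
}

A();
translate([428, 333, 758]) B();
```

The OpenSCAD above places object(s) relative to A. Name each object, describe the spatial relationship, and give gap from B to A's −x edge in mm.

The picture frame's min-x is at 428; the table's min-x is 0; gap = 428 mm.

A is a table. B is a picture frame. The picture frame is on top of the table, centred. The gap from the picture frame to the table's −x edge is 428 mm.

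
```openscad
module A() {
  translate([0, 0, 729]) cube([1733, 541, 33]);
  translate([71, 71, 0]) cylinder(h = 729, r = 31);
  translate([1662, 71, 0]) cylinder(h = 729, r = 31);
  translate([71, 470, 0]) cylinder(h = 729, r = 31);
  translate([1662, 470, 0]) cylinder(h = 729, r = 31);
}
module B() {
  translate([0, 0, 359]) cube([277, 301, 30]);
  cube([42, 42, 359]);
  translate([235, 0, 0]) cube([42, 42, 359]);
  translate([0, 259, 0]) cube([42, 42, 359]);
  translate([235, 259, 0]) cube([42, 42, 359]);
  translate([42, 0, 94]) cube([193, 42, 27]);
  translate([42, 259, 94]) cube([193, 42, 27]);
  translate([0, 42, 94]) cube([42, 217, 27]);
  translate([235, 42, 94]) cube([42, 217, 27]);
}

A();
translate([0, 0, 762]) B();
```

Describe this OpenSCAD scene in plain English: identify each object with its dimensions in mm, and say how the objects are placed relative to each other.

A is a table: top 1733 mm (x) × 541 mm (y), 33 mm thick, upper face at z = 762 mm, on four round legs of 62 mm diameter, each leg's bounding box inset 40 mm from the nearest pair of top edges, running from z = 0 to the bottom of the top.

B is a four-legged stool. The seat is a 277×301×30 mm slab whose top surface is at z = 389 mm; four square legs, each 42×42 mm in cross-section, run from the floor (z = 0) to the underside of the seat, each flush with a corner of the seat. Four stretchers, 42 mm wide and 27 mm tall, connect adjacent legs with their undersides at z = 94 mm, each running between the inner faces of the legs it joins and aligned with the legs' outer faces on the other axis.

The stool is on top of the table.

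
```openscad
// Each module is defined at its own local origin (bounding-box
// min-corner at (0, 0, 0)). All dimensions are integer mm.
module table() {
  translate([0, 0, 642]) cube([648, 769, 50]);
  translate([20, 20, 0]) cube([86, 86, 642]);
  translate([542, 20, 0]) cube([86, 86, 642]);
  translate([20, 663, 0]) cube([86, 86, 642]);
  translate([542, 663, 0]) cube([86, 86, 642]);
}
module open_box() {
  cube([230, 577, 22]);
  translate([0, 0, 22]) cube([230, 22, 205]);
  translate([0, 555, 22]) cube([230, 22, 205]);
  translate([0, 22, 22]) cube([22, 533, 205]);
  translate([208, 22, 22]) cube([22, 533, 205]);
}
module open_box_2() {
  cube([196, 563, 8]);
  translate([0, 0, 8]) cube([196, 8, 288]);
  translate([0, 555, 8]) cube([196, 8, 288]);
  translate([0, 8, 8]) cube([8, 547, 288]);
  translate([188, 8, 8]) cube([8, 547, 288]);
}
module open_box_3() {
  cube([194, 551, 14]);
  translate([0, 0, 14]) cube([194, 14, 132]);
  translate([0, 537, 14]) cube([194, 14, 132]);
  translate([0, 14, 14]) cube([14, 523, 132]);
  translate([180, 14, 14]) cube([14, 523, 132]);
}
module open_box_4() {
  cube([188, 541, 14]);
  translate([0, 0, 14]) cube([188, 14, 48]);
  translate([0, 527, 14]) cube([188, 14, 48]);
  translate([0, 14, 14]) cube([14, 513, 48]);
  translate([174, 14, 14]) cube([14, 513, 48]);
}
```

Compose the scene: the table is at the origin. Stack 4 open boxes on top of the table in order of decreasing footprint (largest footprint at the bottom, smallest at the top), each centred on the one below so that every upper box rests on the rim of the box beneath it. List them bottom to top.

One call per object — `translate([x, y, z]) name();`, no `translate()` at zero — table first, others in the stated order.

table();
translate([209, 96, 692]) open_box();
translate([226, 103, 919]) open_box_2();
translate([227, 109, 1215]) open_box_3();
translate([230, 114, 1361]) open_box_4();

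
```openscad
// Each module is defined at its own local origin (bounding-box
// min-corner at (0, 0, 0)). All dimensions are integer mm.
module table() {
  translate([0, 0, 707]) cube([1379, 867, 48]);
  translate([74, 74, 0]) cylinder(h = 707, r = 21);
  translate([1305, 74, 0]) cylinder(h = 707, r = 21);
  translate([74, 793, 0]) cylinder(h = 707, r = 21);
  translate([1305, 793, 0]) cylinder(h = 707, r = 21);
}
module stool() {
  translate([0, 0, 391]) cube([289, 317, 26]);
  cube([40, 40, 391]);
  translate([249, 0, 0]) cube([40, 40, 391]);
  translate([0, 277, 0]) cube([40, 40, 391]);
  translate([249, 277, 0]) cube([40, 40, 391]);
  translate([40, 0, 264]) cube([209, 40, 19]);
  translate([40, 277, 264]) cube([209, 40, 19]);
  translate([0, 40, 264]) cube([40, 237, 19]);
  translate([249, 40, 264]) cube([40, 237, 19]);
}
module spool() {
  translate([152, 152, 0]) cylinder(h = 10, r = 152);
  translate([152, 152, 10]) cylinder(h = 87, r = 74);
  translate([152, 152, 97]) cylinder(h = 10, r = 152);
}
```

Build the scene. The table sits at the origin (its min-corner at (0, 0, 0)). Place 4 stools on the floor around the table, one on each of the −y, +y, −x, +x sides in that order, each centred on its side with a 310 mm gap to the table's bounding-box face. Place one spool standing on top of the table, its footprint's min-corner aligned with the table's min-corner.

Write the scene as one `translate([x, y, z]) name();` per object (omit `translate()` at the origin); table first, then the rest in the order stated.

table();
translate([545, -627, 0]) stool();
translate([545, 1177, 0]) stool();
translate([-599, 275, 0]) stool();
translate([1689, 275, 0]) stool();
translate([0, 0, 755]) spool();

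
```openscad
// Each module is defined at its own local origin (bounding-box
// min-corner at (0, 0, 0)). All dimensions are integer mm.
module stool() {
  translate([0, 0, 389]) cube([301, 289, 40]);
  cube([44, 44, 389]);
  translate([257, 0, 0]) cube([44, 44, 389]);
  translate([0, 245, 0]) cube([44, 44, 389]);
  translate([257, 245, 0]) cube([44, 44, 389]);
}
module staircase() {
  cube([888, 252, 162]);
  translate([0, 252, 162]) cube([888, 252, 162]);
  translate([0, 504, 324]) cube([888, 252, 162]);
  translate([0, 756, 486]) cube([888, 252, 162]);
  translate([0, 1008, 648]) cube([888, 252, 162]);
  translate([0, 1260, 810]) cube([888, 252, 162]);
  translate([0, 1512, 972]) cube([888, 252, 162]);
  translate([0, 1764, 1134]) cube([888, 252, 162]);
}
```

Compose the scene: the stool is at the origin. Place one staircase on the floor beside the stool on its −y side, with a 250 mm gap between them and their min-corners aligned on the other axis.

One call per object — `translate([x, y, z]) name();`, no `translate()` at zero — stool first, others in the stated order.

stool();
translate([0, -2266, 0]) staircase();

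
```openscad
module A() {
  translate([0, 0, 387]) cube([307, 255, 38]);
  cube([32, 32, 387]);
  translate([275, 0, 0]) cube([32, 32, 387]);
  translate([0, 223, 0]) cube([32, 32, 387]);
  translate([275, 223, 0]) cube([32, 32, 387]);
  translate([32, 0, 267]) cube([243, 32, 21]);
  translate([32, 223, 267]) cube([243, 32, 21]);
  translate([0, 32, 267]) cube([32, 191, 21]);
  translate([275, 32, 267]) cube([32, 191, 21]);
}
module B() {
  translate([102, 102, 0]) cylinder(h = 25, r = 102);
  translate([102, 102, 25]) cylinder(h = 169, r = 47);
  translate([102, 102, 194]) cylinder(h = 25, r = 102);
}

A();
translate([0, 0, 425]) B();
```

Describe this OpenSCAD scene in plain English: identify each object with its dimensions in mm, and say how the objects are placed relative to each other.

A is a four-legged stool. The seat is a 307×255×38 mm slab whose top surface is at z = 425 mm; four square legs, each 32×32 mm in cross-section, run from the floor (z = 0) to the underside of the seat, each flush with a corner of the seat. Four stretchers, 32 mm wide and 21 mm tall, connect adjacent legs with their undersides at z = 267 mm, each running between the inner faces of the legs it joins and aligned with the legs' outer faces on the other axis.

B is a spool: two coaxial disc flanges of radius 102 mm and thickness 25 mm, joined by a core cylinder of radius 47 mm and height 169 mm. The lower flange rests on z = 0 and the three cylinders share a vertical axis.

The spool is on top of the stool.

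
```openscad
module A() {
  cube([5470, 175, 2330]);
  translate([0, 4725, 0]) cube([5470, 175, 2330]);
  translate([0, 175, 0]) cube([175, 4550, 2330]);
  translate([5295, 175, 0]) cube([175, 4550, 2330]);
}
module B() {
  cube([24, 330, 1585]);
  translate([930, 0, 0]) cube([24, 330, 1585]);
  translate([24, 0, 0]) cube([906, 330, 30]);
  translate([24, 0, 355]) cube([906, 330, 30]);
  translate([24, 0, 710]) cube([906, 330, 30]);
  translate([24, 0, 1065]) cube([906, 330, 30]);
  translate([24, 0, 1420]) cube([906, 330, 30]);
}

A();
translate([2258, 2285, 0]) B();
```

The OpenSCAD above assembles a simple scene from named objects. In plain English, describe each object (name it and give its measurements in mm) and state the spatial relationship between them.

A is the wall frame of a small rectangular building: four walls, each 2330 mm tall and 175 mm thick, enclosing a footprint 5470 mm (x) by 4900 mm (y) outside-to-outside, with no floor or roof. The front and back walls (the −y and +y sides) span the full width; the two side walls fit between them.

B is an open bookshelf. Two side panels, each 24 mm thick, 330 mm deep and 1585 mm tall, stand 954 mm apart (outside-to-outside). Between them sit 5 shelves, each 30 mm thick and 330 mm deep, spanning the full gap between the sides. The bottom shelf rests on the floor (its underside at z = 0) and the clear gap between one shelf's top and the next shelf's underside is 325 mm.

The bookshelf sits inside the house frame, centred.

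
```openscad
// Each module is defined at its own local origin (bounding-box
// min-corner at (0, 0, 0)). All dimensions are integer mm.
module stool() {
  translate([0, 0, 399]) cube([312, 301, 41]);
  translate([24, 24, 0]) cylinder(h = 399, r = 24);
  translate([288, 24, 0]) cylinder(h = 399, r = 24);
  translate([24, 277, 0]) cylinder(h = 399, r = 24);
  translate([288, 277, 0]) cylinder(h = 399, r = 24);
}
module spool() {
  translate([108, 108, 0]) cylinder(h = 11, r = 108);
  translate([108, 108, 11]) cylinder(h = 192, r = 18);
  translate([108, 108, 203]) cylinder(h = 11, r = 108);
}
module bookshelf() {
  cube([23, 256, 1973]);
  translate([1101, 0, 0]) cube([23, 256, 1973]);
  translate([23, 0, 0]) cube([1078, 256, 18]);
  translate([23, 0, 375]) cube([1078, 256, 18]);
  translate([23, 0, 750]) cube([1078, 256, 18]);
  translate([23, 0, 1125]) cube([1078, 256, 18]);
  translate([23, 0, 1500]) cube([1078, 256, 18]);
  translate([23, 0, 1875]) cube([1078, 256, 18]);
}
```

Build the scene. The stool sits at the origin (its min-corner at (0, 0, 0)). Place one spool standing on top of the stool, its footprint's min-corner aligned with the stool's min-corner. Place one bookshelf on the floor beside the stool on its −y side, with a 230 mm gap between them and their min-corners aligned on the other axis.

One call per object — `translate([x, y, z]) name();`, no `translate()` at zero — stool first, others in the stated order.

stool();
translate([0, 0, 440]) spool();
translate([0, -486, 0]) bookshelf();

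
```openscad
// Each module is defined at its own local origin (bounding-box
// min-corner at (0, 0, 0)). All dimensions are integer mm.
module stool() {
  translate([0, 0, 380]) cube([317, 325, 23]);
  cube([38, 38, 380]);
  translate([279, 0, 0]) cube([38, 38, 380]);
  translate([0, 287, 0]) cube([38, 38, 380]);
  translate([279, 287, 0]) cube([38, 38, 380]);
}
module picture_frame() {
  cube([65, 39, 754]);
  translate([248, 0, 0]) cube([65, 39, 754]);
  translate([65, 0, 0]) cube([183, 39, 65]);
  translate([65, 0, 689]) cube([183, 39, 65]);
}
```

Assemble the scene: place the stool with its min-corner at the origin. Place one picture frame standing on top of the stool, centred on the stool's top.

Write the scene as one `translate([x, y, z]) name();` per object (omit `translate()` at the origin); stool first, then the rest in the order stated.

stool();
translate([2, 143, 403]) picture_frame();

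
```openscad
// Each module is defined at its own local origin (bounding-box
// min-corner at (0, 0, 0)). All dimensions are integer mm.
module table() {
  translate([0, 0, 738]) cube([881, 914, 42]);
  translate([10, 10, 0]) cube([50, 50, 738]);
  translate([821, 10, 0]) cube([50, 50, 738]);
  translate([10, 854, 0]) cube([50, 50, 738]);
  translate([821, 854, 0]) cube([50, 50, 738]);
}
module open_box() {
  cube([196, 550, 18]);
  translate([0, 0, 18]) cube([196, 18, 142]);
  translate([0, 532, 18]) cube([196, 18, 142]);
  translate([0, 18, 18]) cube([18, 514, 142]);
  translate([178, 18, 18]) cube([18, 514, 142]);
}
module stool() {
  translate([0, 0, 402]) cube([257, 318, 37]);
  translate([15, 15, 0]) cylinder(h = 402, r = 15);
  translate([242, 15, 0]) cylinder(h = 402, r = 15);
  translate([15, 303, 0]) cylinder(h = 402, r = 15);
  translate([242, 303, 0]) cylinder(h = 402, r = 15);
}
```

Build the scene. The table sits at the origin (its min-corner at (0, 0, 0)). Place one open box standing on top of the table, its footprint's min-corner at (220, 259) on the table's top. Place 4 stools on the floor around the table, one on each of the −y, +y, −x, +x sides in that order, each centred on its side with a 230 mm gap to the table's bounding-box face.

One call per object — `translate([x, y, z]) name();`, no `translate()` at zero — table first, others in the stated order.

table();
translate([220, 259, 780]) open_box();
translate([312, -548, 0]) stool();
translate([312, 1144, 0]) stool();
translate([-487, 298, 0]) stool();
translate([1111, 298, 0]) stool();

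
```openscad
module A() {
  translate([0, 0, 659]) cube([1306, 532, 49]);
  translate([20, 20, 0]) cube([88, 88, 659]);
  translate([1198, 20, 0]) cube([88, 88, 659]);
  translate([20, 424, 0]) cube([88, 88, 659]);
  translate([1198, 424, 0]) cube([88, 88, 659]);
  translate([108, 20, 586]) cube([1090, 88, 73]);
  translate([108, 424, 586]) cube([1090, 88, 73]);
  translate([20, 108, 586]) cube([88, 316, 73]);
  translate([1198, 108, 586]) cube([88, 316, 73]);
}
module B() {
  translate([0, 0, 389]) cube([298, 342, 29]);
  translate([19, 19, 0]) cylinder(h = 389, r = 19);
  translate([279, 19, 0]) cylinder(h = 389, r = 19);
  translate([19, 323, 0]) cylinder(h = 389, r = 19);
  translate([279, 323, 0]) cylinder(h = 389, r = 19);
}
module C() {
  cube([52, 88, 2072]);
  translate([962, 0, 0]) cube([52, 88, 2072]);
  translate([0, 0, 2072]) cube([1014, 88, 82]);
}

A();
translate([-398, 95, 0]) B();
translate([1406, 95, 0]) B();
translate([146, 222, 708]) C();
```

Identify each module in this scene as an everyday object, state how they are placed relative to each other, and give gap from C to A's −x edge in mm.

A is a table. B is a stool. C is a door frame. Two stools sit around the table at the −x, +x sides. The door frame is on top of the table, centred. The gap from the door frame to the table's −x edge is 146 mm.

The door frame's min-x is at 146; the table's min-x is 0; gap = 146 mm.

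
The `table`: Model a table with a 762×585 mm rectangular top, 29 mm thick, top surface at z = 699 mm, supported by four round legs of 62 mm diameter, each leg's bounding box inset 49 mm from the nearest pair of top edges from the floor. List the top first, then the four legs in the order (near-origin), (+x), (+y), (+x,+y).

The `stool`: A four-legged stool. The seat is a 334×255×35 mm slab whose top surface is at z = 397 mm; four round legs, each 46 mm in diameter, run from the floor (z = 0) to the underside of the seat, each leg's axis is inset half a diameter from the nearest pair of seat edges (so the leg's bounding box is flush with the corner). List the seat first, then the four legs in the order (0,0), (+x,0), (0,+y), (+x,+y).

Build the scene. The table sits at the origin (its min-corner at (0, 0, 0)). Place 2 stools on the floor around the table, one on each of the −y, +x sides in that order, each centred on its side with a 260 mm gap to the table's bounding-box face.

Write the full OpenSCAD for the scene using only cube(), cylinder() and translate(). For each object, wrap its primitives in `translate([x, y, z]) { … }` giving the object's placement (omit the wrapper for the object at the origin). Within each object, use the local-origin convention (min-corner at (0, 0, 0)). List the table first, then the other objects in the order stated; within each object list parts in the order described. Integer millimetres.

translate([0, 0, 670]) cube([762, 585, 29]);
translate([80, 80, 0]) cylinder(h = 670, r = 31);
translate([682, 80, 0]) cylinder(h = 670, r = 31);
translate([80, 505, 0]) cylinder(h = 670, r = 31);
translate([682, 505, 0]) cylinder(h = 670, r = 31);
translate([214, -515, 0]) {
  translate([0, 0, 362]) cube([334, 255, 35]);
  translate([23, 23, 0]) cylinder(h = 362, r = 23);
  translate([311, 23, 0]) cylinder(h = 362, r = 23);
  translate([23, 232, 0]) cylinder(h = 362, r = 23);
  translate([311, 232, 0]) cylinder(h = 362, r = 23);
}
translate([1022, 165, 0]) {
  translate([0, 0, 362]) cube([334, 255, 35]);
  translate([23, 23, 0]) cylinder(h = 362, r = 23);
  translate([311, 23, 0]) cylinder(h = 362, r = 23);
  translate([23, 232, 0]) cylinder(h = 362, r = 23);
  translate([311, 232, 0]) cylinder(h = 362, r = 23);
}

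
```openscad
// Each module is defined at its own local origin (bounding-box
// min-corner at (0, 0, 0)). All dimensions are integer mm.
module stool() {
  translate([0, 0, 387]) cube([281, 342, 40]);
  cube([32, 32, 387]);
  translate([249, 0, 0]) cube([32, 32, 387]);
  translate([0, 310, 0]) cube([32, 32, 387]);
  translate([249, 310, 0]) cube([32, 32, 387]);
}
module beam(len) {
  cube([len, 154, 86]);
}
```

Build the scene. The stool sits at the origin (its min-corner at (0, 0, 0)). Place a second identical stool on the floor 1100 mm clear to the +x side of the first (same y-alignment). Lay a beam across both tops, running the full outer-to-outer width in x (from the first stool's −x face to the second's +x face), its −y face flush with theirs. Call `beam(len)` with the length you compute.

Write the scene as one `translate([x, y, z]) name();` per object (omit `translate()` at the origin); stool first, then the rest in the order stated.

stool();
translate([1381, 0, 0]) stool();
translate([0, 0, 427]) beam(1662);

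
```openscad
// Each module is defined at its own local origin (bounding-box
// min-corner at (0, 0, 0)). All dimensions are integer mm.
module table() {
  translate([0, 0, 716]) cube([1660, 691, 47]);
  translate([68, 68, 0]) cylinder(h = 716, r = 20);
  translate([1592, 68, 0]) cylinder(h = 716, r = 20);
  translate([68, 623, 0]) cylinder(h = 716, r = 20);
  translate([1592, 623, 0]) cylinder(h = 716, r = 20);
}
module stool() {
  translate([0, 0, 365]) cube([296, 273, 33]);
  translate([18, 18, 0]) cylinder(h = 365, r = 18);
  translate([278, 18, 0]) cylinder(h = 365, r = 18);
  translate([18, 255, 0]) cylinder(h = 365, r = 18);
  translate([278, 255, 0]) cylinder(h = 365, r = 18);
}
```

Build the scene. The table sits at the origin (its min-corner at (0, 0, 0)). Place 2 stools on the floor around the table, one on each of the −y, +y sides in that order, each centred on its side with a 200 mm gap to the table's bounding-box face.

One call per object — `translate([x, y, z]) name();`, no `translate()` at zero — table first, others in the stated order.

table();
translate([682, -473, 0]) stool();
translate([682, 891, 0]) stool();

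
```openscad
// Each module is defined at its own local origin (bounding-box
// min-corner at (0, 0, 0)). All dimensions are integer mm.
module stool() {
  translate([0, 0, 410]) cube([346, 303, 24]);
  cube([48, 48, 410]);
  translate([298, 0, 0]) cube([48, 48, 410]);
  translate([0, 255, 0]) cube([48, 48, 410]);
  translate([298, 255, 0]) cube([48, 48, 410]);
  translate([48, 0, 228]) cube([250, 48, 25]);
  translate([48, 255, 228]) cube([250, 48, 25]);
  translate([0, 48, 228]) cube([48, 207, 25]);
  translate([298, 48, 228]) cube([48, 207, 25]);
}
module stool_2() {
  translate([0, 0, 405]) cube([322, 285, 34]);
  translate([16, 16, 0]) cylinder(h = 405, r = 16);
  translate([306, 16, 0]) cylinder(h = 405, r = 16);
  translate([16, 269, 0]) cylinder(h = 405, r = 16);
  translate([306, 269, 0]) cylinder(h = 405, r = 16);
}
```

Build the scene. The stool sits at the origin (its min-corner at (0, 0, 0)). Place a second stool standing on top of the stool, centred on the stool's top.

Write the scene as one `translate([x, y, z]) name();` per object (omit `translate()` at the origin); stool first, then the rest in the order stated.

stool();
translate([12, 9, 434]) stool_2();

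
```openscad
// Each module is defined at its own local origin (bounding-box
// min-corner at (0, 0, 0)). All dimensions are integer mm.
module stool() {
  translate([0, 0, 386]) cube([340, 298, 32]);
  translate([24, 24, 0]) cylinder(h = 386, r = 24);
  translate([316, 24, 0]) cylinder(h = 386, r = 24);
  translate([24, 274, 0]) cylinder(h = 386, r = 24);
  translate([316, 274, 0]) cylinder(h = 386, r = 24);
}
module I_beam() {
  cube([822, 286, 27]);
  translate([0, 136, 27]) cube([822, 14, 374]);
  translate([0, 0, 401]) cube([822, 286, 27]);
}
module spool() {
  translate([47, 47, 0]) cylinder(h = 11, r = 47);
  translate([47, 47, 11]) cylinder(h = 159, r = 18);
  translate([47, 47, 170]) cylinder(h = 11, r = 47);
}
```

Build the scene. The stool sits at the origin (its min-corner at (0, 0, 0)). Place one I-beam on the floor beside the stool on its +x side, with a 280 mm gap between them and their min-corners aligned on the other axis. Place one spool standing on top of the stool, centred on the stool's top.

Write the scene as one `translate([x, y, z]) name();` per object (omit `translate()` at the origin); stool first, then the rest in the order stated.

stool();
translate([620, 0, 0]) I_beam();
translate([123, 102, 418]) spool();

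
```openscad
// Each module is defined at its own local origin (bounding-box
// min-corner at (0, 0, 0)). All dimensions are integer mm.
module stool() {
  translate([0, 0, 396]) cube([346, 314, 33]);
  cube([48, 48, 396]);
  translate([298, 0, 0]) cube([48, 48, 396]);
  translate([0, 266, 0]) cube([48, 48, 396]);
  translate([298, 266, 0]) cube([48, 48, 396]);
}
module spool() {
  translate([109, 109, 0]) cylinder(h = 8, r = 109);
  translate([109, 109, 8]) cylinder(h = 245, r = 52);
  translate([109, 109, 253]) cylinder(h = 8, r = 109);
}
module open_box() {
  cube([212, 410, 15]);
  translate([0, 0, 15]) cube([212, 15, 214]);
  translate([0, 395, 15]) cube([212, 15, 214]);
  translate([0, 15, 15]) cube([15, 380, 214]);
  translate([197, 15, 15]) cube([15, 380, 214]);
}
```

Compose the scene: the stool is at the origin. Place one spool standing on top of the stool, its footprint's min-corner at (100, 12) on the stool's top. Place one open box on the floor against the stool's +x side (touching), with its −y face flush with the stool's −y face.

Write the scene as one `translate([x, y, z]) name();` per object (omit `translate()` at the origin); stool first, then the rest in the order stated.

stool();
translate([100, 12, 429]) spool();
translate([346, 0, 0]) open_box();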